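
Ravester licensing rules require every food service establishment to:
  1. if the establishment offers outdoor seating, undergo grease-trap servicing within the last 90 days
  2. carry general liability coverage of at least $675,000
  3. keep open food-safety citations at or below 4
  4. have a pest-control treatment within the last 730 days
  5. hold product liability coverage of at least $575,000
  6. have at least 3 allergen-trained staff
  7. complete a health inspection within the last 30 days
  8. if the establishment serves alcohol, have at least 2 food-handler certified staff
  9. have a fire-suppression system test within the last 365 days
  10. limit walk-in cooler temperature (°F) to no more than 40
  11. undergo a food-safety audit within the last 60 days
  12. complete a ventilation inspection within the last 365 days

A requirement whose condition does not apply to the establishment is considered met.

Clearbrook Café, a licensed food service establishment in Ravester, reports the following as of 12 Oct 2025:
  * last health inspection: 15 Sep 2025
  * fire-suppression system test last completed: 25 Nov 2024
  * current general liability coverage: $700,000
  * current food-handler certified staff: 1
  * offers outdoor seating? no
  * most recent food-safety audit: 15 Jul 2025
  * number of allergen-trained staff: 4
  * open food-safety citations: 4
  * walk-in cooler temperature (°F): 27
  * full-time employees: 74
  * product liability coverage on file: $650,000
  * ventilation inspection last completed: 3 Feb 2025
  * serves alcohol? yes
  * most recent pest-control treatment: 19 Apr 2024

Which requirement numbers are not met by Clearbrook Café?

8, 11

1. condition 'offers outdoor seating' does not hold → requirement n/a → met
2. general liability coverage $700,000 ≥ $675,000 → met
3. open food-safety citations 4 ≤ 4 → met
4. pest-control treatment 541 days ago vs limit 730 → met
5. product liability coverage $650,000 ≥ $575,000 → met
6. allergen-trained staff 4 ≥ 3 → met
7. health inspection 27 days ago vs limit 30 → met
8. condition 'serves alcohol' holds; food-handler certified staff 1 < 2 → not met
9. fire-suppression system test 321 days ago vs limit 365 → met
10. walk-in cooler temperature (°F) 27 ≤ 40 → met
11. food-safety audit 89 days ago vs limit 60 → not met
12. ventilation inspection 251 days ago vs limit 365 → met
Not met: 8, 11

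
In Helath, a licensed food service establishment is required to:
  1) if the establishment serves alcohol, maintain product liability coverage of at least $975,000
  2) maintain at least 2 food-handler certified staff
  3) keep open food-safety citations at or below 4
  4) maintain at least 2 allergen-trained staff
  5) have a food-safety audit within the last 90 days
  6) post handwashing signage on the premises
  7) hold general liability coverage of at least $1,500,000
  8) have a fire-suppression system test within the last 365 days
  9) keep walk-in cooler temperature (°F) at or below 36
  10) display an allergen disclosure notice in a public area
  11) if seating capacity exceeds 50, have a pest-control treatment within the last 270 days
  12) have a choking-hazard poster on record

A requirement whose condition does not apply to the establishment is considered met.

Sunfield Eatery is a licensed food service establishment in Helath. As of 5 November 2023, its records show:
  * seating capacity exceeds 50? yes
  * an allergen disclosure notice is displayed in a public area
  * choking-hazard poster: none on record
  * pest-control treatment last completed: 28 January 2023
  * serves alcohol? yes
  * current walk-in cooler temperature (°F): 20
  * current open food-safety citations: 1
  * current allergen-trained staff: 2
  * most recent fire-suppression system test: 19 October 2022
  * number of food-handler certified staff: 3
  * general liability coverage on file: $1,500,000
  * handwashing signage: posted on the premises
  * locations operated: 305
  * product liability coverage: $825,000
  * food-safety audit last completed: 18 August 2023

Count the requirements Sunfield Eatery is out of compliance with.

1. condition 'serves alcohol' holds; product liability coverage $825,000 < $975,000 → not met
2. food-handler certified staff 3 ≥ 2 → met
3. open food-safety citations 1 ≤ 4 → met
4. allergen-trained staff 2 ≥ 2 → met
5. food-safety audit 79 days ago vs limit 90 → met
6. handwashing signage present → met
7. general liability coverage $1,500,000 ≥ $1,500,000 → met
8. fire-suppression system test 382 days ago vs limit 365 → not met
9. walk-in cooler temperature (°F) 20 ≤ 36 → met
10. allergen disclosure notice present → met
11. condition 'seating capacity exceeds 50' holds; pest-control treatment 281 days ago vs limit 270 → not met
12. choking-hazard poster absent → not met
Not met: 4 of 12

4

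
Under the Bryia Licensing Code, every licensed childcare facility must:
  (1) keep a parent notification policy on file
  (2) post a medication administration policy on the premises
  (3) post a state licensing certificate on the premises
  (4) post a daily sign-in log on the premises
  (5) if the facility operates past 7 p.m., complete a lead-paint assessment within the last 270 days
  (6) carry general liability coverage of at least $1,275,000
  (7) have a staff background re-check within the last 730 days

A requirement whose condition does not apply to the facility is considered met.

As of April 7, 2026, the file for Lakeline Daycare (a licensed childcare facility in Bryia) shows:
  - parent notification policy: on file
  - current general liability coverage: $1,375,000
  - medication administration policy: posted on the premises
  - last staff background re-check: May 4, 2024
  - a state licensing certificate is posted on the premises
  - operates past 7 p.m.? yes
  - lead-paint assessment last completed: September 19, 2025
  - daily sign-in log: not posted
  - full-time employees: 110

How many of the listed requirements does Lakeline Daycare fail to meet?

1. parent notification policy present → met
2. medication administration policy present → met
3. state licensing certificate present → met
4. daily sign-in log absent → not met
5. condition 'operates past 7 p.m.' holds; lead-paint assessment 200 days ago vs limit 270 → met
6. general liability coverage $1,375,000 ≥ $1,275,000 → met
7. staff background re-check 703 days ago vs limit 730 → met
Not met: 1 of 7

1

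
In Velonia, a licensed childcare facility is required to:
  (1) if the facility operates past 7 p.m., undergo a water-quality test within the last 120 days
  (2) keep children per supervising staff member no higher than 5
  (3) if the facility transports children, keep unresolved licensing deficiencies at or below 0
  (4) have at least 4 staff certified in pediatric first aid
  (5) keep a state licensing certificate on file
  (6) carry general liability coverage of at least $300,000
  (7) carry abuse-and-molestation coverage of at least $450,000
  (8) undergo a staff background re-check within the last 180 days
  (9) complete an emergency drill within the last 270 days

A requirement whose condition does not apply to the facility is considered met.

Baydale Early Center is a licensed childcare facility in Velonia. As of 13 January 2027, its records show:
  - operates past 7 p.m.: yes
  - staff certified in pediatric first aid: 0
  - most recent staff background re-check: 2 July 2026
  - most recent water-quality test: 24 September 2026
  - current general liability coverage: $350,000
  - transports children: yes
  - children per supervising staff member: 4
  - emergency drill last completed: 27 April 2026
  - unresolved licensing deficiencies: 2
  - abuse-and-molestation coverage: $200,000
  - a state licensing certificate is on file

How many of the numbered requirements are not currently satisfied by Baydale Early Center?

1. condition 'operates past 7 p.m.' holds; water-quality test 111 days ago vs limit 120 → met
2. children per supervising staff member 4 ≤ 5 → met
3. condition 'transports children' holds; unresolved licensing deficiencies 2 > 0 → not met
4. staff certified in pediatric first aid 0 < 4 → not met
5. state licensing certificate present → met
6. general liability coverage $350,000 ≥ $300,000 → met
7. abuse-and-molestation coverage $200,000 < $450,000 → not met
8. staff background re-check 195 days ago vs limit 180 → not met
9. emergency drill 261 days ago vs limit 270 → met
Not met: 4 of 9

4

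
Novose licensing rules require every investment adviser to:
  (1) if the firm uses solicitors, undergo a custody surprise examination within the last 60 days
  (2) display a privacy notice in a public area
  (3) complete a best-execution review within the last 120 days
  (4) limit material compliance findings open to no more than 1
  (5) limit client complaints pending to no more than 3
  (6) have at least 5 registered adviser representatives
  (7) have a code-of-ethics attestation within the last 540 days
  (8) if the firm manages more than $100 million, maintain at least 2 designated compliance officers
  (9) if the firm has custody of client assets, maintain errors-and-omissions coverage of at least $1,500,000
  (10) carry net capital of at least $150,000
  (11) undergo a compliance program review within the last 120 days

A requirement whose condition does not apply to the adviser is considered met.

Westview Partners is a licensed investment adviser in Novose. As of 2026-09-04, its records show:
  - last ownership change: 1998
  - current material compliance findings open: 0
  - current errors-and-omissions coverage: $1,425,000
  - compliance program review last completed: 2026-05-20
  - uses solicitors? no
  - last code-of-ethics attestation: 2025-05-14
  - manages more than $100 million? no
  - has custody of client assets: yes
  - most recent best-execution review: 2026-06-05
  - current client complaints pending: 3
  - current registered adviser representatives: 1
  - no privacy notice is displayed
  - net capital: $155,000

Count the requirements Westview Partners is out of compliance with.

3

1. condition 'uses solicitors' does not hold → requirement n/a → met
2. privacy notice absent → not met
3. best-execution review 91 days ago vs limit 120 → met
4. material compliance findings open 0 ≤ 1 → met
5. client complaints pending 3 ≤ 3 → met
6. registered adviser representatives 1 < 5 → not met
7. code-of-ethics attestation 478 days ago vs limit 540 → met
8. condition 'manages more than $100 million' does not hold → requirement n/a → met
9. condition 'has custody of client assets' holds; errors-and-omissions coverage $1,425,000 < $1,500,000 → not met
10. net capital $155,000 ≥ $150,000 → met
11. compliance program review 107 days ago vs limit 120 → met
Not met: 3 of 11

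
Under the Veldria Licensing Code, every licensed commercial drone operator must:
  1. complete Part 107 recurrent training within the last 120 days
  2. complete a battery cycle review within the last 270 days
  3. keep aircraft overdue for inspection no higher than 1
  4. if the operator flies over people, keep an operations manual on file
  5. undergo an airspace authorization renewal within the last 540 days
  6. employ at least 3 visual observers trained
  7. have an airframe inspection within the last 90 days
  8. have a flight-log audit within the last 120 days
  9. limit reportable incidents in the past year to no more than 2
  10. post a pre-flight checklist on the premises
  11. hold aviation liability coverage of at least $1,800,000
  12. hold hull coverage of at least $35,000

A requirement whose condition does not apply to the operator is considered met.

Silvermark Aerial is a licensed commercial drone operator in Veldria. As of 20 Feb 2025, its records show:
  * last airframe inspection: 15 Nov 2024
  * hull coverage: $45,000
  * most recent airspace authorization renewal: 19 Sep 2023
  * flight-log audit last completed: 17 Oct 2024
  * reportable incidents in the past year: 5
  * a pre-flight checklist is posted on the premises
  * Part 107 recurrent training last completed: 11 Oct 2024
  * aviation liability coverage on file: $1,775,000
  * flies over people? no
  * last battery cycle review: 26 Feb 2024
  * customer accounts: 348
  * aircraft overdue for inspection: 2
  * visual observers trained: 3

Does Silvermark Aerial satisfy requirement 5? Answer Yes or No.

Yes

5. airspace authorization renewal 520 days ago vs limit 540 → met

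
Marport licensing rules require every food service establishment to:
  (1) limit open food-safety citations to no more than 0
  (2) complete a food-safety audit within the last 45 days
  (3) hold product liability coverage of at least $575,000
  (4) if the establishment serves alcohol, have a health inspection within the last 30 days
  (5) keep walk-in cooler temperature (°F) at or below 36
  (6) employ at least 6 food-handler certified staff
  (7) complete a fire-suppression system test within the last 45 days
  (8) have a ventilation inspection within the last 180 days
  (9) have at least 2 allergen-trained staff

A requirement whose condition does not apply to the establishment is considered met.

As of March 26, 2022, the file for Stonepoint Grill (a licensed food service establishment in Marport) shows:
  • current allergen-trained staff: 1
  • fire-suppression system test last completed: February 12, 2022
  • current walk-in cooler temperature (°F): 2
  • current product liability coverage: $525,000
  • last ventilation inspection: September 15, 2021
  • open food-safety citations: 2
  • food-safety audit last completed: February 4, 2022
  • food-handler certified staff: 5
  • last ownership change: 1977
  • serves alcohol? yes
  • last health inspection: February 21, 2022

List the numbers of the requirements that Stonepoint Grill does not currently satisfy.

1, 2, 3, 4, 6, 8, 9

1. open food-safety citations 2 > 0 → not met
2. food-safety audit 50 days ago vs limit 45 → not met
3. product liability coverage $525,000 < $575,000 → not met
4. condition 'serves alcohol' holds; health inspection 33 days ago vs limit 30 → not met
5. walk-in cooler temperature (°F) 2 ≤ 36 → met
6. food-handler certified staff 5 < 6 → not met
7. fire-suppression system test 42 days ago vs limit 45 → met
8. ventilation inspection 192 days ago vs limit 180 → not met
9. allergen-trained staff 1 < 2 → not met
Not met: 1, 2, 3, 4, 6, 8, 9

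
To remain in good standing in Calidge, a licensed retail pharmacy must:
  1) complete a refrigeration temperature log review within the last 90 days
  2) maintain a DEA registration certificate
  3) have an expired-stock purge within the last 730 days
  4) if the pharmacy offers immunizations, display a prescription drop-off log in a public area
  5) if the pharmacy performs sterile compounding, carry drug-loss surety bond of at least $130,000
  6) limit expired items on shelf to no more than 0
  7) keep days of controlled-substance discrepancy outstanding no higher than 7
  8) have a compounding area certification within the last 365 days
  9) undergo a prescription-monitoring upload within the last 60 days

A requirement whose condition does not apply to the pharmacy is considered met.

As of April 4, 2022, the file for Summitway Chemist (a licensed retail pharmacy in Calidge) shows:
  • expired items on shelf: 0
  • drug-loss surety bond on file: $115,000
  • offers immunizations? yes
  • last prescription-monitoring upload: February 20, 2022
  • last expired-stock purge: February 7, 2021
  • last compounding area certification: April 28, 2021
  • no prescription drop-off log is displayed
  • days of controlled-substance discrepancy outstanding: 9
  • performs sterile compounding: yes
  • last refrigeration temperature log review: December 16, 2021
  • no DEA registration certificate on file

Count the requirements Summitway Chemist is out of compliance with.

1. refrigeration temperature log review 109 days ago vs limit 90 → not met
2. DEA registration certificate absent → not met
3. expired-stock purge 421 days ago vs limit 730 → met
4. condition 'offers immunizations' holds; prescription drop-off log absent → not met
5. condition 'performs sterile compounding' holds; drug-loss surety bond $115,000 < $130,000 → not met
6. expired items on shelf 0 ≤ 0 → met
7. days of controlled-substance discrepancy outstanding 9 > 7 → not met
8. compounding area certification 341 days ago vs limit 365 → met
9. prescription-monitoring upload 43 days ago vs limit 60 → met
Not met: 5 of 9

5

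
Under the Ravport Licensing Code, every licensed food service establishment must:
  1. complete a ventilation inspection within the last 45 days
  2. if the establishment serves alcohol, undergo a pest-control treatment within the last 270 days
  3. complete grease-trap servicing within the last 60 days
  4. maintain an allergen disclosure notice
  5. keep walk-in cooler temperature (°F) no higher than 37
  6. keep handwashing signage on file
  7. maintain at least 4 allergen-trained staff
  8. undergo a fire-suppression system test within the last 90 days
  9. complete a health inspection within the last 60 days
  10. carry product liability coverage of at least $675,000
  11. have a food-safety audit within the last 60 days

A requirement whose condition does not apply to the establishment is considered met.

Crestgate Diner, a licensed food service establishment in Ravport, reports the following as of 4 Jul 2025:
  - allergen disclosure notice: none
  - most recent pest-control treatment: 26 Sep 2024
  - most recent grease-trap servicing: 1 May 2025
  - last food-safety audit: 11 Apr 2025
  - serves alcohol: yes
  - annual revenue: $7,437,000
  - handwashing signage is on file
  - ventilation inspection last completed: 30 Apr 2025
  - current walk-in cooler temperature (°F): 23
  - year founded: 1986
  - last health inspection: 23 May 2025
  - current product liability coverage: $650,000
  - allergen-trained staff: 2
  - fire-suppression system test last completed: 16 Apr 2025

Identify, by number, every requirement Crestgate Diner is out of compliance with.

1. ventilation inspection 65 days ago vs limit 45 → not met
2. condition 'serves alcohol' holds; pest-control treatment 281 days ago vs limit 270 → not met
3. grease-trap servicing 64 days ago vs limit 60 → not met
4. allergen disclosure notice absent → not met
5. walk-in cooler temperature (°F) 23 ≤ 37 → met
6. handwashing signage present → met
7. allergen-trained staff 2 < 4 → not met
8. fire-suppression system test 79 days ago vs limit 90 → met
9. health inspection 42 days ago vs limit 60 → met
10. product liability coverage $650,000 < $675,000 → not met
11. food-safety audit 84 days ago vs limit 60 → not met
Not met: 1, 2, 3, 4, 7, 10, 11

1, 2, 3, 4, 7, 10, 11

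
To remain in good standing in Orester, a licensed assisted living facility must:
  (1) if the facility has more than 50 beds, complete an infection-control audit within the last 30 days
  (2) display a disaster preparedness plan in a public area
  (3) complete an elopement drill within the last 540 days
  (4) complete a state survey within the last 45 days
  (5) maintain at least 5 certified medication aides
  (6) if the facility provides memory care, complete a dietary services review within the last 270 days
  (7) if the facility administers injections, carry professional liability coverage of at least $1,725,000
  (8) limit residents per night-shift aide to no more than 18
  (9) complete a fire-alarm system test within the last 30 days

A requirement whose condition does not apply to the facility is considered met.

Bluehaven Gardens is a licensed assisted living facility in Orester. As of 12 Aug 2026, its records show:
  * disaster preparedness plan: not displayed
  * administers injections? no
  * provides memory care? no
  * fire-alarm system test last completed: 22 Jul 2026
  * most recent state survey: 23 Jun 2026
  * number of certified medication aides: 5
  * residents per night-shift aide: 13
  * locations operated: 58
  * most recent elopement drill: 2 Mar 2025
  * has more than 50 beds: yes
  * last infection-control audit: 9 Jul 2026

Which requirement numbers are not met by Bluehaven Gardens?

1, 2, 4

1. condition 'has more than 50 beds' holds; infection-control audit 34 days ago vs limit 30 → not met
2. disaster preparedness plan absent → not met
3. elopement drill 528 days ago vs limit 540 → met
4. state survey 50 days ago vs limit 45 → not met
5. certified medication aides 5 ≥ 5 → met
6. condition 'provides memory care' does not hold → requirement n/a → met
7. condition 'administers injections' does not hold → requirement n/a → met
8. residents per night-shift aide 13 ≤ 18 → met
9. fire-alarm system test 21 days ago vs limit 30 → met
Not met: 1, 2, 4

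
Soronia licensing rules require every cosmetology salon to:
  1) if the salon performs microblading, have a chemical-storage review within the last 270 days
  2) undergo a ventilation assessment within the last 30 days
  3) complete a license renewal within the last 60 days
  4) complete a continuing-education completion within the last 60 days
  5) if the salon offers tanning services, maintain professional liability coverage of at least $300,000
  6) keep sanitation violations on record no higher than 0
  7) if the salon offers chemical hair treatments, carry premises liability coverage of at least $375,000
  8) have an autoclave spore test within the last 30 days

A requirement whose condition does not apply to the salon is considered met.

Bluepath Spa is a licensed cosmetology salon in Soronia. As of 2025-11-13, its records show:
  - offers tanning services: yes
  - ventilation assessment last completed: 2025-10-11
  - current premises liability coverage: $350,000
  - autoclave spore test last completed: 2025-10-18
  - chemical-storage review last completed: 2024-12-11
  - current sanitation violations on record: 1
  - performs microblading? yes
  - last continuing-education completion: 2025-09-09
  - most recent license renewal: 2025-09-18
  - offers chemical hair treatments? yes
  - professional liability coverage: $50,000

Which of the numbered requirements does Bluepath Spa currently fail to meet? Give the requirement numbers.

1. condition 'performs microblading' holds; chemical-storage review 337 days ago vs limit 270 → not met
2. ventilation assessment 33 days ago vs limit 30 → not met
3. license renewal 56 days ago vs limit 60 → met
4. continuing-education completion 65 days ago vs limit 60 → not met
5. condition 'offers tanning services' holds; professional liability coverage $50,000 < $300,000 → not met
6. sanitation violations on record 1 > 0 → not met
7. condition 'offers chemical hair treatments' holds; premises liability coverage $350,000 < $375,000 → not met
8. autoclave spore test 26 days ago vs limit 30 → met
Not met: 1, 2, 4, 5, 6, 7

1, 2, 4, 5, 6, 7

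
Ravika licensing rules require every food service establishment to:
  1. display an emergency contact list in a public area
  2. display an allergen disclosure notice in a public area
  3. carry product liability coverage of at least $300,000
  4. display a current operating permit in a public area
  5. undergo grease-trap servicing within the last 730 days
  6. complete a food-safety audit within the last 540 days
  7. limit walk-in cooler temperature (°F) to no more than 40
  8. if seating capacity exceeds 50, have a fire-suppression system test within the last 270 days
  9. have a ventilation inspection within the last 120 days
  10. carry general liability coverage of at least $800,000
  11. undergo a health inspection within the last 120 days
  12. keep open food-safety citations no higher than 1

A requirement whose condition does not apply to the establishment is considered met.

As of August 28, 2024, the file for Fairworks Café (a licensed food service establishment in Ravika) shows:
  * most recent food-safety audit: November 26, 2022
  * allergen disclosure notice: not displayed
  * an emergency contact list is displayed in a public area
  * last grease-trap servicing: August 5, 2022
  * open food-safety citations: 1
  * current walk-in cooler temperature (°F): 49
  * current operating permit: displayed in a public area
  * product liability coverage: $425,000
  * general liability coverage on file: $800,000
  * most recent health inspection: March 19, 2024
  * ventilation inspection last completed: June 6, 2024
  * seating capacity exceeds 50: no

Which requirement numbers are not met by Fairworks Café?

1. emergency contact list present → met
2. allergen disclosure notice absent → not met
3. product liability coverage $425,000 ≥ $300,000 → met
4. current operating permit present → met
5. grease-trap servicing 754 days ago vs limit 730 → not met
6. food-safety audit 641 days ago vs limit 540 → not met
7. walk-in cooler temperature (°F) 49 > 40 → not met
8. condition 'seating capacity exceeds 50' does not hold → requirement n/a → met
9. ventilation inspection 83 days ago vs limit 120 → met
10. general liability coverage $800,000 ≥ $800,000 → met
11. health inspection 162 days ago vs limit 120 → not met
12. open food-safety citations 1 ≤ 1 → met
Not met: 2, 5, 6, 7, 11

2, 5, 6, 7, 11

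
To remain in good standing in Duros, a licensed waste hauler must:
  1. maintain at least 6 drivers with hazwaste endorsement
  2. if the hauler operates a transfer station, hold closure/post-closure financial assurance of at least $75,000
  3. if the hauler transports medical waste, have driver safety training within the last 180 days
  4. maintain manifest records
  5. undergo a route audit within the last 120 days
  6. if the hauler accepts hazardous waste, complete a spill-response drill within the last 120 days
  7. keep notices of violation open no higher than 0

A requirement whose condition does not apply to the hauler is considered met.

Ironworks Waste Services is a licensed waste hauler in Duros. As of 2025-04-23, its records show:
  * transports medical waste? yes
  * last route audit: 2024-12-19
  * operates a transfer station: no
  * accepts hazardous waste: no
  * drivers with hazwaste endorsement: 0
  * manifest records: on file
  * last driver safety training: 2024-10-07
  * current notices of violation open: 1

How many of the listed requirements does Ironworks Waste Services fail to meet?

4

1. drivers with hazwaste endorsement 0 < 6 → not met
2. condition 'operates a transfer station' does not hold → requirement n/a → met
3. condition 'transports medical waste' holds; driver safety training 198 days ago vs limit 180 → not met
4. manifest records present → met
5. route audit 125 days ago vs limit 120 → not met
6. condition 'accepts hazardous waste' does not hold → requirement n/a → met
7. notices of violation open 1 > 0 → not met
Not met: 4 of 7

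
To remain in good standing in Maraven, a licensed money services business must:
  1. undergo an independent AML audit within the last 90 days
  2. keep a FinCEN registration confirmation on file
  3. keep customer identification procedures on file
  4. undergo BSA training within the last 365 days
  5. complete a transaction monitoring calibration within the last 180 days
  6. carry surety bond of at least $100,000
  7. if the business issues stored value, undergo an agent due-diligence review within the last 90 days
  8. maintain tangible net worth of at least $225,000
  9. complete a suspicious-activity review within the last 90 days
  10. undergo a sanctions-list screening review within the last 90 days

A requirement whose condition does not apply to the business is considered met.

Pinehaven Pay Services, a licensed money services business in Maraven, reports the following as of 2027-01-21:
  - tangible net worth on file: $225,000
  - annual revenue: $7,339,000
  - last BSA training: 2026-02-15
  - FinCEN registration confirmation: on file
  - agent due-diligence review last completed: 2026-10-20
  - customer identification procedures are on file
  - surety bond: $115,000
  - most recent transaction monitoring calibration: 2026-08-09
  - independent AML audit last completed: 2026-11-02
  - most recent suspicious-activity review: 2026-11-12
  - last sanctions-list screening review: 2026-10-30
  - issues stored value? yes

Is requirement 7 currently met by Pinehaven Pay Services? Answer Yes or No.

No

7. condition 'issues stored value' holds; agent due-diligence review 93 days ago vs limit 90 → not met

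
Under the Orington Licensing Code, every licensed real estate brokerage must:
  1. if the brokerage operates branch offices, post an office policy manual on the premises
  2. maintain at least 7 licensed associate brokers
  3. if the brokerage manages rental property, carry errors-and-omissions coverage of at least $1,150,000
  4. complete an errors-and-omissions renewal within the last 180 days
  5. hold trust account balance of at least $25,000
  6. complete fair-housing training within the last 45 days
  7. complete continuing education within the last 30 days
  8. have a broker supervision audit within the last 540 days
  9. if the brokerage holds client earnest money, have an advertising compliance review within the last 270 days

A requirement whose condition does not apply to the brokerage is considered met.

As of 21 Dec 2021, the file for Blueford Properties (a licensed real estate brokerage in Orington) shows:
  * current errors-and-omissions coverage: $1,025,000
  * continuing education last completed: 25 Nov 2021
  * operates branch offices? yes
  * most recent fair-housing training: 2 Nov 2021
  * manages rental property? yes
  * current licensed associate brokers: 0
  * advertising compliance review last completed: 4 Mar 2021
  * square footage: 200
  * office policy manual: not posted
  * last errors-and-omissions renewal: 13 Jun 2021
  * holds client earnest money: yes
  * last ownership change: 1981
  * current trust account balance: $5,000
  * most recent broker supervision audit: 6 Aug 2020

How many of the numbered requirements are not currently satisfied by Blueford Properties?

1. condition 'operates branch offices' holds; office policy manual absent → not met
2. licensed associate brokers 0 < 7 → not met
3. condition 'manages rental property' holds; errors-and-omissions coverage $1,025,000 < $1,150,000 → not met
4. errors-and-omissions renewal 191 days ago vs limit 180 → not met
5. trust account balance $5,000 < $25,000 → not met
6. fair-housing training 49 days ago vs limit 45 → not met
7. continuing education 26 days ago vs limit 30 → met
8. broker supervision audit 502 days ago vs limit 540 → met
9. condition 'holds client earnest money' holds; advertising compliance review 292 days ago vs limit 270 → not met
Not met: 7 of 9

7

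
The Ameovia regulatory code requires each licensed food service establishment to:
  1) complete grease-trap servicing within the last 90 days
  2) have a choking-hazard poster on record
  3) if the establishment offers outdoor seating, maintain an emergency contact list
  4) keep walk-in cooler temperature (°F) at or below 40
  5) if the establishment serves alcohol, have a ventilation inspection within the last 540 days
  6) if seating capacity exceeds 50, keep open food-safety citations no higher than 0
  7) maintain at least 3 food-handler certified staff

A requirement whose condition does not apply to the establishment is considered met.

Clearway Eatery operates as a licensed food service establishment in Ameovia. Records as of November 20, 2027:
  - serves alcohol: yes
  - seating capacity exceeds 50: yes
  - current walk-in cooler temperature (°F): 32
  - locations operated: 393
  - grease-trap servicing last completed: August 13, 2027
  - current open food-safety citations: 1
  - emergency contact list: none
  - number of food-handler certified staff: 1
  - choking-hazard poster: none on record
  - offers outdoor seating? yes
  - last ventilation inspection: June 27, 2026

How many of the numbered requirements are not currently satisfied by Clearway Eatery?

5

1. grease-trap servicing 99 days ago vs limit 90 → not met
2. choking-hazard poster absent → not met
3. condition 'offers outdoor seating' holds; emergency contact list absent → not met
4. walk-in cooler temperature (°F) 32 ≤ 40 → met
5. condition 'serves alcohol' holds; ventilation inspection 511 days ago vs limit 540 → met
6. condition 'seating capacity exceeds 50' holds; open food-safety citations 1 > 0 → not met
7. food-handler certified staff 1 < 3 → not met
Not met: 5 of 7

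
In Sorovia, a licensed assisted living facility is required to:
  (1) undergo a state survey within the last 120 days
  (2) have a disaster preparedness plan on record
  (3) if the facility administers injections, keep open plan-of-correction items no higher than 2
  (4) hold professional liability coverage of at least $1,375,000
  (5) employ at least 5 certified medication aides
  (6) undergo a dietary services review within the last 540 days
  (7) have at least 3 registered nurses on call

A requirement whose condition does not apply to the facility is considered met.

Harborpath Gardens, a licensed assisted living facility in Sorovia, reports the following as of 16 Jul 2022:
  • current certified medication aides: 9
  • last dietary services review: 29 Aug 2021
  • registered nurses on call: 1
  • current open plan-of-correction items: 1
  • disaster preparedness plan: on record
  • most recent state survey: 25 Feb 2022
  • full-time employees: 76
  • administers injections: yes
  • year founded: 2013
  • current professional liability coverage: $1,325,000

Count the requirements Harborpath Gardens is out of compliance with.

1. state survey 141 days ago vs limit 120 → not met
2. disaster preparedness plan present → met
3. condition 'administers injections' holds; open plan-of-correction items 1 ≤ 2 → met
4. professional liability coverage $1,325,000 < $1,375,000 → not met
5. certified medication aides 9 ≥ 5 → met
6. dietary services review 321 days ago vs limit 540 → met
7. registered nurses on call 1 < 3 → not met
Not met: 3 of 7

3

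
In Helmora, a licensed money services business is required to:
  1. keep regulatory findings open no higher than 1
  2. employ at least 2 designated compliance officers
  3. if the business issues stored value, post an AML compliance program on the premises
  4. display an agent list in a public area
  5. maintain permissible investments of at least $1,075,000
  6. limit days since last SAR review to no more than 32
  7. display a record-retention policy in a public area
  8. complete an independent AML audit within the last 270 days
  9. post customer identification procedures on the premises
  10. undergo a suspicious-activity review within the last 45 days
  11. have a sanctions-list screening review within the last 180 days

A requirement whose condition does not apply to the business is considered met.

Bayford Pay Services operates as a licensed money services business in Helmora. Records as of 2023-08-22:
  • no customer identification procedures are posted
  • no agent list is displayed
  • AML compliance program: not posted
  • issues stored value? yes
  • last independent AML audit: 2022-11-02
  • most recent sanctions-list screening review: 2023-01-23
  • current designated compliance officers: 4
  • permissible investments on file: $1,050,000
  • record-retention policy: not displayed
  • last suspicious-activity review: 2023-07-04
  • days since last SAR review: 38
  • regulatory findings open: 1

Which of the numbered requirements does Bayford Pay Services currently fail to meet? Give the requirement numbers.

3, 4, 5, 6, 7, 8, 9, 10, 11

1. regulatory findings open 1 ≤ 1 → met
2. designated compliance officers 4 ≥ 2 → met
3. condition 'issues stored value' holds; AML compliance program absent → not met
4. agent list absent → not met
5. permissible investments $1,050,000 < $1,075,000 → not met
6. days since last SAR review 38 > 32 → not met
7. record-retention policy absent → not met
8. independent AML audit 293 days ago vs limit 270 → not met
9. customer identification procedures absent → not met
10. suspicious-activity review 49 days ago vs limit 45 → not met
11. sanctions-list screening review 211 days ago vs limit 180 → not met
Not met: 3, 4, 5, 6, 7, 8, 9, 10, 11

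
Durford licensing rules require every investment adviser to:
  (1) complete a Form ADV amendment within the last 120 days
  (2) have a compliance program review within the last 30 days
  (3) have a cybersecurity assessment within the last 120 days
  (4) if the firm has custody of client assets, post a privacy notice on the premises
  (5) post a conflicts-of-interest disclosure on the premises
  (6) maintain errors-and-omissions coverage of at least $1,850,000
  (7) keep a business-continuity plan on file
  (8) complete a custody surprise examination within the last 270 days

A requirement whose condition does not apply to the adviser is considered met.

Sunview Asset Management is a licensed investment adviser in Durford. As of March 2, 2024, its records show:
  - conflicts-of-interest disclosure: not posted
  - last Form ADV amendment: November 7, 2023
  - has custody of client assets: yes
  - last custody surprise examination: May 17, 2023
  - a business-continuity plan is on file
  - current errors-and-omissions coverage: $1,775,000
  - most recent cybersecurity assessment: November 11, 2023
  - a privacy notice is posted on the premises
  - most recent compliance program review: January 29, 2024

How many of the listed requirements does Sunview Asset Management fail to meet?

1. Form ADV amendment 116 days ago vs limit 120 → met
2. compliance program review 33 days ago vs limit 30 → not met
3. cybersecurity assessment 112 days ago vs limit 120 → met
4. condition 'has custody of client assets' holds; privacy notice present → met
5. conflicts-of-interest disclosure absent → not met
6. errors-and-omissions coverage $1,775,000 < $1,850,000 → not met
7. business-continuity plan present → met
8. custody surprise examination 290 days ago vs limit 270 → not met
Not met: 4 of 8

4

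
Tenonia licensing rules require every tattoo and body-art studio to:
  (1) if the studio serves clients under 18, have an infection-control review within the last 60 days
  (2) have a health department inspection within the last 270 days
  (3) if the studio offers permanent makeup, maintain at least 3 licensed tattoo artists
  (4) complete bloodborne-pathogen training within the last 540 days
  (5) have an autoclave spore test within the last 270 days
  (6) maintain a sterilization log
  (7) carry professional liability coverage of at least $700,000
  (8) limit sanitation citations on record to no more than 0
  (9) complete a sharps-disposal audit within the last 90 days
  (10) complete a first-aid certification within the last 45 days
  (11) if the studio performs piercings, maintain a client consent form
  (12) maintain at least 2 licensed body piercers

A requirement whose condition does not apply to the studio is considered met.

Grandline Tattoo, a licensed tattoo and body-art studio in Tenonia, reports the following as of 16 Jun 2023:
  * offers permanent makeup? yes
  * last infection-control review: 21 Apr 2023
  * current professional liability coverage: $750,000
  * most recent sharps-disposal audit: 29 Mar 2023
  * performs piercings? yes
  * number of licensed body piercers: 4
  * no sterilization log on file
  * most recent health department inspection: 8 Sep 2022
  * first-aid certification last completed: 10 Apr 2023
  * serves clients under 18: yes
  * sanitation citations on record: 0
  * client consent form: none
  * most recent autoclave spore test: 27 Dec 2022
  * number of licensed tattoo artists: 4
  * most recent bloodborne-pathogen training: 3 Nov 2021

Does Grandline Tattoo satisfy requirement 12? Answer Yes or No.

Yes

12. licensed body piercers 4 ≥ 2 → met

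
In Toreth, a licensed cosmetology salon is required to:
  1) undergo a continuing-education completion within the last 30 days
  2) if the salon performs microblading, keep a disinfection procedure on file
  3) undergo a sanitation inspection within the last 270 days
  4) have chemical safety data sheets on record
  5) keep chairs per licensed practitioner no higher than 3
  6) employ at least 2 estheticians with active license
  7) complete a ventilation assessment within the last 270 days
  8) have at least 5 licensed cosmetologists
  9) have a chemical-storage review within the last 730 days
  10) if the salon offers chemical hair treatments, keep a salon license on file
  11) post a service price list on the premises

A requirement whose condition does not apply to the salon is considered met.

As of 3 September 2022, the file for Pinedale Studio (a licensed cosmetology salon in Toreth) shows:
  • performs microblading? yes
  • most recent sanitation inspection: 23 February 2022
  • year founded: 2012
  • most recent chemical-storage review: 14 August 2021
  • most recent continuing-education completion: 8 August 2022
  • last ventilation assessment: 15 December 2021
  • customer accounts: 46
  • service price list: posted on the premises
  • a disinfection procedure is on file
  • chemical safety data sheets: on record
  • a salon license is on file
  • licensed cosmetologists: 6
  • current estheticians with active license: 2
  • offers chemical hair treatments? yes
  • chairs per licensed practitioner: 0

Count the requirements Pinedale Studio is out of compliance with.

1. continuing-education completion 26 days ago vs limit 30 → met
2. condition 'performs microblading' holds; disinfection procedure present → met
3. sanitation inspection 192 days ago vs limit 270 → met
4. chemical safety data sheets present → met
5. chairs per licensed practitioner 0 ≤ 3 → met
6. estheticians with active license 2 ≥ 2 → met
7. ventilation assessment 262 days ago vs limit 270 → met
8. licensed cosmetologists 6 ≥ 5 → met
9. chemical-storage review 385 days ago vs limit 730 → met
10. condition 'offers chemical hair treatments' holds; salon license present → met
11. service price list present → met
Not met: 0 of 11

0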